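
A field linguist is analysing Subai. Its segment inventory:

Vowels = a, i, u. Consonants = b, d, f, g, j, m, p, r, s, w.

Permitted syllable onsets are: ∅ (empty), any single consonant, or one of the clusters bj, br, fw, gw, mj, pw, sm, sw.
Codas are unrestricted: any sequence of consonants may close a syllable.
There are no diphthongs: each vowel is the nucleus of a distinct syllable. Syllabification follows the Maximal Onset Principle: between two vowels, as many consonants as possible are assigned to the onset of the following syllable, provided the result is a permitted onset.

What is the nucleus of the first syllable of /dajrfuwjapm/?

Vowels present: a, u, a; each is a nucleus, giving 3 syllables.
The first nucleus (vowel 1 from the left) is /a/.

a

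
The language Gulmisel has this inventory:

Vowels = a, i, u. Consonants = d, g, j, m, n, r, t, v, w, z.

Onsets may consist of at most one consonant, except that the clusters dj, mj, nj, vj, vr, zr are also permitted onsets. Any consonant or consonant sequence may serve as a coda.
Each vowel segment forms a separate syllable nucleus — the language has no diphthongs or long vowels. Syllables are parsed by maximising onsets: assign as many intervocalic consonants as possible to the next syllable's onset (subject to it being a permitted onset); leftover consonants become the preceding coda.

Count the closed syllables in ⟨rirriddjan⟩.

Vowels present: i, i, a; each is a nucleus, giving 3 syllables.
V1 /i/ – V2 /i/: /rr/ splits as /r/ + /r/ (/r/ is the longest suffix that is a licit onset).
V2 /i/ – V3 /a/: cluster /ddj/ — the longest permitted-onset suffix is /dj/; onset = /dj/, preceding coda = /d/.
Result: rir.rid.djan.
Classifying each syllable: /rir/ (closed), /rid/ (closed), /djan/ (closed).
Closed syllables: 3.

3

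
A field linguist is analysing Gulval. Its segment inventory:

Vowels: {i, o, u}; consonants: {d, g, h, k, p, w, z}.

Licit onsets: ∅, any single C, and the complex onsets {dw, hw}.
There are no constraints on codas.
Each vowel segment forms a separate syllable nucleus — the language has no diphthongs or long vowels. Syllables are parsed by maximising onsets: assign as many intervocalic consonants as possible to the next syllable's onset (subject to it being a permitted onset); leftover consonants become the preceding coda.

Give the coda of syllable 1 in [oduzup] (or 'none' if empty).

none

Vowels present: o, u, u; each is a nucleus, giving 3 syllables.
V1 /o/ – V2 /u/: /d/ is a single consonant, so it becomes the next onset.
V2 /u/ – V3 /u/: /z/ is a single consonant, so it becomes the next onset.
Putting it together: o.du.zup.
Syllable 1 is /o/: onset ∅, nucleus /o/, coda ∅.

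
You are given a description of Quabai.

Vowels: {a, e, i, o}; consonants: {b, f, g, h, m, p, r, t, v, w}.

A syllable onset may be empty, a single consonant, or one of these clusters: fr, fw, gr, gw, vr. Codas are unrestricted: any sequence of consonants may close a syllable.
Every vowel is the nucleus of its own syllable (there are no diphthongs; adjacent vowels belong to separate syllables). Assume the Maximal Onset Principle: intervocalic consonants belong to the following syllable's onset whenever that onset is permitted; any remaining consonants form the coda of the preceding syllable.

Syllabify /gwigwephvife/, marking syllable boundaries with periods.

gwi.gweph.vi.fe

Vowels present: i, e, i, e; each is a nucleus, giving 4 syllables.
Between /i/ (V1) and /e/ (V2): /gw/ — entire cluster is a permitted onset → onset /gw/, coda ∅.
Between /e/ (V2) and /i/ (V3): /phv/; trying suffixes from longest down, /v/ is the first permitted one, so coda /ph/ | onset /v/.
Between /i/ (V3) and /e/ (V4): /f/ is a single consonant, so it becomes the next onset.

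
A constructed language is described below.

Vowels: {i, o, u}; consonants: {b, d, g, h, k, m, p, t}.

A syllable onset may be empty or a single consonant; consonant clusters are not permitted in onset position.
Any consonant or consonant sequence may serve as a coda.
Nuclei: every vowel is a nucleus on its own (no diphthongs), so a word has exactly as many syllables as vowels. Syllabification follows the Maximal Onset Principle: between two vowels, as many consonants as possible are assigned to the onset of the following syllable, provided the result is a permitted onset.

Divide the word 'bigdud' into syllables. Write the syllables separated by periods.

big.dud

The vowels are i, u — 2 nuclei, so 2 syllables.
V1 /i/ – V2 /u/: cluster /gd/ — the longest permitted-onset suffix is /d/; onset = /d/, preceding coda = /g/.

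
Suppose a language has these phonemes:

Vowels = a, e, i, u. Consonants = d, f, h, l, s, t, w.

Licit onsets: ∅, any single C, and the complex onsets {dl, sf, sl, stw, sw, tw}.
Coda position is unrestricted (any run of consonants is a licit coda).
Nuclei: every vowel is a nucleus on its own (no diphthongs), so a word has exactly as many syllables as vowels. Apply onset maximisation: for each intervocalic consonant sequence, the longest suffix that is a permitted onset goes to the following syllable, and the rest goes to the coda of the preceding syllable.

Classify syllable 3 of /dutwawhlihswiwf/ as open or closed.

Vowels present: u, a, i, i; each is a nucleus, giving 4 syllables.
σ1/σ2 boundary: /tw/ is a licit onset in full, so it all attaches to the next syllable.
σ2/σ3 boundary: /whl/ — longest licit onset from the right is /l/, leaving /wh/ as coda.
σ3/σ4 boundary: /hsw/ — longest licit onset from the right is /sw/, leaving /h/ as coda.
So the parse is du.twawh.lih.swiwf.
Syllable 3 is /lih/ with coda /h/, so it is closed.

closed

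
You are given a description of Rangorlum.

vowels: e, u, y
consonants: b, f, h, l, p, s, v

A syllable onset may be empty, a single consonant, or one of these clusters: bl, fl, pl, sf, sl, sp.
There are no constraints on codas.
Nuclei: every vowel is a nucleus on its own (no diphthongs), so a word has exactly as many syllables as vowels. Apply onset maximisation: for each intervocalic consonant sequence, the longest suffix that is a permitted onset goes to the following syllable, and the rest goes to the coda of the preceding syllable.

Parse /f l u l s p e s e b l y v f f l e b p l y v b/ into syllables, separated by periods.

flul.spe.se.blyvf.fleb.plyvb

Nuclei (vowels): u, e, e, y, e, y → 6 syllables.
/u…e/ gap (V1→V2): /lsp/ — longest licit onset from the right is /sp/, leaving /l/ as coda.
/e…e/ gap (V2→V3): just /s/ — single C goes to the following onset.
/e…y/ gap (V3→V4): cluster /bl/ — /bl/ is itself a permitted onset, so the whole cluster goes right; preceding coda = ∅.
/y…e/ gap (V4→V5): /vffl/ — longest licit onset from the right is /fl/, leaving /vf/ as coda.
/e…y/ gap (V5→V6): cluster /bpl/ — the longest permitted-onset suffix is /pl/; onset = /pl/, preceding coda = /b/.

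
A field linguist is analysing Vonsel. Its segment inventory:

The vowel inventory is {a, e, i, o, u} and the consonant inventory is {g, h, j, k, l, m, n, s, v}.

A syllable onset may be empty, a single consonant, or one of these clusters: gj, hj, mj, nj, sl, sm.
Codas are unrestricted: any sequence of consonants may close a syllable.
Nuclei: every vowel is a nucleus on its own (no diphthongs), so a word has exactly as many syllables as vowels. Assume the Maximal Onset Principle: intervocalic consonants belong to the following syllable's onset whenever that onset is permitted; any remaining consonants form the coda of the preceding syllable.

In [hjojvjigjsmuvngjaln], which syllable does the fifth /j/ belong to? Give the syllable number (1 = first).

4

The vowels are o, i, u, a — 4 nuclei, so 4 syllables.
Between /o/ (V1) and /i/ (V2): cluster /jvj/ — the longest permitted-onset suffix is /j/; onset = /j/, preceding coda = /jv/.
Between /i/ (V2) and /u/ (V3): /gjsm/ — longest licit onset from the right is /sm/, leaving /gj/ as coda.
Between /u/ (V3) and /a/ (V4): /vngj/ — longest licit onset from the right is /gj/, leaving /vn/ as coda.
Putting it together: hjojv.jigj.smuvn.gjaln.
The fifth /j/ is in the onset of syllable 4 (/gjaln/).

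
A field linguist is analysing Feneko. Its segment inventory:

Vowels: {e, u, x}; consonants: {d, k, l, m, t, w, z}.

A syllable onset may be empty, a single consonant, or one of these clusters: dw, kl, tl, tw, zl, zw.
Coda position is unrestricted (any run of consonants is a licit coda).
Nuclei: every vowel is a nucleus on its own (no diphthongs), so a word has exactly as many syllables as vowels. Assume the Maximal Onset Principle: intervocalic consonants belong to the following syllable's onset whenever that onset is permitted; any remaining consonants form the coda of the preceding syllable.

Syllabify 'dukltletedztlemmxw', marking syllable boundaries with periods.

Nuclei (vowels): u, e, e, e, x → 5 syllables.
V1 /u/ – V2 /e/: /kltl/; trying suffixes from longest down, /tl/ is the first permitted one, so coda /kl/ | onset /tl/.
V2 /e/ – V3 /e/: /t/ is a single consonant, so it becomes the next onset.
V3 /e/ – V4 /e/: /dztl/ splits as /dz/ + /tl/ (/tl/ is the longest suffix that is a licit onset).
V4 /e/ – V5 /x/: /mm/ — longest licit onset from the right is /m/, leaving /m/ as coda.

dukl.tle.tedz.tlem.mxw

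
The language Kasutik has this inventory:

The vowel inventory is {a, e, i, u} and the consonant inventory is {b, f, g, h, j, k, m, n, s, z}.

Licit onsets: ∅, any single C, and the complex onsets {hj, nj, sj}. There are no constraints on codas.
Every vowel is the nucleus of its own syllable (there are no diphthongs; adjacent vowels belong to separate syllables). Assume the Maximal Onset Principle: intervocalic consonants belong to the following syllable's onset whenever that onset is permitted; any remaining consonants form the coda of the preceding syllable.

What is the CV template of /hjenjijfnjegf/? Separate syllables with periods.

Nuclei (vowels): e, i, e → 3 syllables.
Between /e/ (V1) and /i/ (V2): cluster /nj/ — /nj/ is itself a permitted onset, so the whole cluster goes right; preceding coda = ∅.
Between /i/ (V2) and /e/ (V3): cluster /jfnj/ — the longest permitted-onset suffix is /nj/; onset = /nj/, preceding coda = /jf/.
So the parse is hje.njijf.njegf.
Mapping each syllable to C/V: /hje/ → CCV, /njijf/ → CCVCC, /njegf/ → CCVCC.

CCV.CCVCC.CCVCC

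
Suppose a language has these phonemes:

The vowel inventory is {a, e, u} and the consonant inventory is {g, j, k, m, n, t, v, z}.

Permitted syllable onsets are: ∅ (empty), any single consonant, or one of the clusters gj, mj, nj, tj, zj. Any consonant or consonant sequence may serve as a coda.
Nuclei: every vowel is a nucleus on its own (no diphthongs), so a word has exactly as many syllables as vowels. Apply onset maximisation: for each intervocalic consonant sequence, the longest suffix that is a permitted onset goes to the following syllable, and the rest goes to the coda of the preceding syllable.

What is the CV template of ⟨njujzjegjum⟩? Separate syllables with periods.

CCVC.CCV.CCVC

The vowels are u, e, u — 3 nuclei, so 3 syllables.
/u…e/ gap (V1→V2): /jzj/ — longest licit onset from the right is /zj/, leaving /j/ as coda.
/e…u/ gap (V2→V3): cluster /gj/ — /gj/ is itself a permitted onset, so the whole cluster goes right; preceding coda = ∅.
Putting it together: njuj.zje.gjum.
Mapping each syllable to C/V: /njuj/ → CCVC, /zje/ → CCV, /gjum/ → CCVC.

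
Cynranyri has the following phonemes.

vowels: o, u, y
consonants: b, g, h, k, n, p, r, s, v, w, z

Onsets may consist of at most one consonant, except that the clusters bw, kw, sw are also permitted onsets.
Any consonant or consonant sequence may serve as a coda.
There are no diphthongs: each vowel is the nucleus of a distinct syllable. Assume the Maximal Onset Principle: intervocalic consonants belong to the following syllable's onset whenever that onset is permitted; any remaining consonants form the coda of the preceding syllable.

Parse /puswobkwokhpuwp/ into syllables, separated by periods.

The vowels are u, o, o, u — 4 nuclei, so 4 syllables.
/u…o/ gap (V1→V2): /sw/ — entire cluster is a permitted onset → onset /sw/, coda ∅.
/o…o/ gap (V2→V3): /bkw/; trying suffixes from longest down, /kw/ is the first permitted one, so coda /b/ | onset /kw/.
/o…u/ gap (V3→V4): /khp/ — longest licit onset from the right is /p/, leaving /kh/ as coda.

pu.swob.kwokh.puwp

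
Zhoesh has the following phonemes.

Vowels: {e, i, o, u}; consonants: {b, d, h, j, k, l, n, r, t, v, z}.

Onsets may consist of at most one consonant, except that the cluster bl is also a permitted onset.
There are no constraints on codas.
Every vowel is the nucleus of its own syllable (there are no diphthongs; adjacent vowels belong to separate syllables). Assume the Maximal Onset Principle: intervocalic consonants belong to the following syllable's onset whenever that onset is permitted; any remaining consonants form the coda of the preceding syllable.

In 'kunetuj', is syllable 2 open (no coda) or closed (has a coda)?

open

Vowels present: u, e, u; each is a nucleus, giving 3 syllables.
σ1/σ2 boundary: just /n/ — single C goes to the following onset.
σ2/σ3 boundary: /t/ is a single consonant, so it becomes the next onset.
Putting it together: ku.ne.tuj.
Syllable 2 is /ne/; it ends in its nucleus with no coda, so it is open.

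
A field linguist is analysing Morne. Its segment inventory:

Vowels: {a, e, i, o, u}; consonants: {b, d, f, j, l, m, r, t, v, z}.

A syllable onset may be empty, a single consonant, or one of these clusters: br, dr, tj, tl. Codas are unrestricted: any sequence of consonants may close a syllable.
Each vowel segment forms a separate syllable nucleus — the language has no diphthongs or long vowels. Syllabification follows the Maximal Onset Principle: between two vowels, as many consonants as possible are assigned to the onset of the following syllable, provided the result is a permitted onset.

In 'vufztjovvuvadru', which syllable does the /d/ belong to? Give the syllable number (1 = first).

5

Nuclei (vowels): u, o, u, a, u → 5 syllables.
/u…o/ gap (V1→V2): /fztj/; trying suffixes from longest down, /tj/ is the first permitted one, so coda /fz/ | onset /tj/.
/o…u/ gap (V2→V3): /vv/ — longest licit onset from the right is /v/, leaving /v/ as coda.
/u…a/ gap (V3→V4): /v/ → onset of the next syllable (single consonants are always licit onsets).
/a…u/ gap (V4→V5): /dr/ — entire cluster is a permitted onset → onset /dr/, coda ∅.
Putting it together: vufz.tjov.vu.va.dru.
The /d/ is in the onset of syllable 5 (/dru/).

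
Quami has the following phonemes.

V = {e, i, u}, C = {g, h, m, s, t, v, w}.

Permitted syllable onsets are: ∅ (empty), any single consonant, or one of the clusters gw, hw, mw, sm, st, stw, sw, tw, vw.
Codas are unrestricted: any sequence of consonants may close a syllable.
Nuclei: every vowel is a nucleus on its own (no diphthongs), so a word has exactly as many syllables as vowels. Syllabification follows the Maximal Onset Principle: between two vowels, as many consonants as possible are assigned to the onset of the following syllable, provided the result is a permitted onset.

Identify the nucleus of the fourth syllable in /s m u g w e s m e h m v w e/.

Nuclei (vowels): u, e, e, e → 4 syllables.
The fourth nucleus (vowel 4 from the left) is /e/.

e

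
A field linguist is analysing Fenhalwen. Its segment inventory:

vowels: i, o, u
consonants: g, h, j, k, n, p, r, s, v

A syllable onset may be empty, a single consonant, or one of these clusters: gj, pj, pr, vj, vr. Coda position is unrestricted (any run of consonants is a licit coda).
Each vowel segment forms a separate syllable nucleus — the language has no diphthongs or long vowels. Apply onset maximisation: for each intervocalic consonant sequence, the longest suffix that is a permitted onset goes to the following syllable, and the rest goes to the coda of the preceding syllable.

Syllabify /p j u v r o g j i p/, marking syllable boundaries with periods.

pju.vro.gjip

The vowels are u, o, i — 3 nuclei, so 3 syllables.
σ1/σ2 boundary: /vr/ is a licit onset in full, so it all attaches to the next syllable.
σ2/σ3 boundary: /gj/ — entire cluster is a permitted onset → onset /gj/, coda ∅.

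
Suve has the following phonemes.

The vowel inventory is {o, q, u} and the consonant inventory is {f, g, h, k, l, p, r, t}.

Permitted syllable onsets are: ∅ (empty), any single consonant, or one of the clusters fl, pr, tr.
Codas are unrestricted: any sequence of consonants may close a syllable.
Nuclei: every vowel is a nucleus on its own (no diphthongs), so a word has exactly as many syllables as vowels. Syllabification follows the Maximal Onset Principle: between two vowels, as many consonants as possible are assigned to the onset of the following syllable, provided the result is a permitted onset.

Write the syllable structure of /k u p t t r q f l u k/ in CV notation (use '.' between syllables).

CVCC.CCV.CCVC

The vowels are u, q, u — 3 nuclei, so 3 syllables.
/u…q/ gap (V1→V2): /pttr/; trying suffixes from longest down, /tr/ is the first permitted one, so coda /pt/ | onset /tr/.
/q…u/ gap (V2→V3): /fl/ — entire cluster is a permitted onset → onset /fl/, coda ∅.
Result: kupt.trq.fluk.
Mapping each syllable to C/V: /kupt/ → CVCC, /trq/ → CCV, /fluk/ → CCVC.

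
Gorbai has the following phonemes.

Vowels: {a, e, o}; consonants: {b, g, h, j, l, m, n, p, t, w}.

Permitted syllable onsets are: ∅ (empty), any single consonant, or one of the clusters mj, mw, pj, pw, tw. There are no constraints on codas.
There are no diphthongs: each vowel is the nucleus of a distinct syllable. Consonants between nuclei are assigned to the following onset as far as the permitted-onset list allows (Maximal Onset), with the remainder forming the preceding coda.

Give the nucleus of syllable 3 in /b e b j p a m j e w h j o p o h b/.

Vowels present: e, a, e, o, o; each is a nucleus, giving 5 syllables.
The third nucleus (vowel 3 from the left) is /e/.

e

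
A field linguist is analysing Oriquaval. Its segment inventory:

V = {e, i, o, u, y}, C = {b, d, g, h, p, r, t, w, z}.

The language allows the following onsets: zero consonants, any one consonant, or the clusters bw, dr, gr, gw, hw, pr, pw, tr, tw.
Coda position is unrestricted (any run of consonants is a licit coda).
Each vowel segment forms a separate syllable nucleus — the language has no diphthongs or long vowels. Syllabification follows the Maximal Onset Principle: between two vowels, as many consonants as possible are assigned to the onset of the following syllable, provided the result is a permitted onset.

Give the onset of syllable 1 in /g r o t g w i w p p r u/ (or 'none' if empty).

gr

Nuclei (vowels): o, i, u → 3 syllables.
/o…i/ gap (V1→V2): /tgw/ splits as /t/ + /gw/ (/gw/ is the longest suffix that is a licit onset).
/i…u/ gap (V2→V3): cluster /wppr/ — the longest permitted-onset suffix is /pr/; onset = /pr/, preceding coda = /wp/.
Putting it together: grot.gwiwp.pru.
Syllable 1 is /grot/: onset /gr/, nucleus /o/, coda /t/.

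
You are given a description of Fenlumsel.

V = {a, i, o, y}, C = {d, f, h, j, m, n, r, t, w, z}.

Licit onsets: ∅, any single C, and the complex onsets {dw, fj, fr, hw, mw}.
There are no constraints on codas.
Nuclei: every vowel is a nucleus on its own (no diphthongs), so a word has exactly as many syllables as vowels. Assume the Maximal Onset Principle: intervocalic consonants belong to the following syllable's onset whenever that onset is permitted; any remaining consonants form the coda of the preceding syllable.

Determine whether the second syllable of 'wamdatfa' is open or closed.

Nuclei (vowels): a, a, a → 3 syllables.
/a…a/ gap (V1→V2): /md/; trying suffixes from longest down, /d/ is the first permitted one, so coda /m/ | onset /d/.
/a…a/ gap (V2→V3): /tf/; trying suffixes from longest down, /f/ is the first permitted one, so coda /t/ | onset /f/.
Syllabification: wam.dat.fa.
Syllable 2 is /dat/ with coda /t/, so it is closed.

closed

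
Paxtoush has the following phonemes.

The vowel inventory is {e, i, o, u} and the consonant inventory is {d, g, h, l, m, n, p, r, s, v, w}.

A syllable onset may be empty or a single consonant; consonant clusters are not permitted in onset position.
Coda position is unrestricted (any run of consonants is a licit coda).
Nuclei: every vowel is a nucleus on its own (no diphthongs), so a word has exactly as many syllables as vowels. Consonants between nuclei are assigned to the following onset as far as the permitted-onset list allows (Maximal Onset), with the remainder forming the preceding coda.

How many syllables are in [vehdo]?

2

Nuclei (vowels): e, o → 2 syllables.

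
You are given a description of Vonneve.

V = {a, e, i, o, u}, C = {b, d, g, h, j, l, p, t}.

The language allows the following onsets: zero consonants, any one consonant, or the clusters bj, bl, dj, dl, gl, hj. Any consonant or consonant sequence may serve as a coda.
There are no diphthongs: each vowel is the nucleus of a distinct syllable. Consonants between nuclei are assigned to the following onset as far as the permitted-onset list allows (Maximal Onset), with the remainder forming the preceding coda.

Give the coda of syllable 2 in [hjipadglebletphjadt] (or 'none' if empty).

Nuclei (vowels): i, a, e, e, a → 5 syllables.
/i…a/ gap (V1→V2): just /p/ — single C goes to the following onset.
/a…e/ gap (V2→V3): /dgl/ splits as /d/ + /gl/ (/gl/ is the longest suffix that is a licit onset).
/e…e/ gap (V3→V4): cluster /bl/ — /bl/ is itself a permitted onset, so the whole cluster goes right; preceding coda = ∅.
/e…a/ gap (V4→V5): /tphj/; trying suffixes from longest down, /hj/ is the first permitted one, so coda /tp/ | onset /hj/.
So the parse is hji.pad.gle.bletp.hjadt.
Syllable 2 is /pad/: onset /p/, nucleus /a/, coda /d/.

d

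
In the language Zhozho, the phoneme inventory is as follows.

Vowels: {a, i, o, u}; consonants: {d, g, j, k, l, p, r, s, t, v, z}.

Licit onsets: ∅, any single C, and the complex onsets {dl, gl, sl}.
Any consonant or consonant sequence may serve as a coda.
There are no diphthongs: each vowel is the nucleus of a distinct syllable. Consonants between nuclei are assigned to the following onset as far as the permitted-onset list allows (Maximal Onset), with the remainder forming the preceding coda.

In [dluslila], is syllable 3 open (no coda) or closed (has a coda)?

open

Nuclei (vowels): u, i, a → 3 syllables.
V1 /u/ – V2 /i/: /sl/ is a licit onset in full, so it all attaches to the next syllable.
V2 /i/ – V3 /a/: just /l/ — single C goes to the following onset.
Result: dlu.sli.la.
Syllable 3 is /la/; it ends in its nucleus with no coda, so it is open.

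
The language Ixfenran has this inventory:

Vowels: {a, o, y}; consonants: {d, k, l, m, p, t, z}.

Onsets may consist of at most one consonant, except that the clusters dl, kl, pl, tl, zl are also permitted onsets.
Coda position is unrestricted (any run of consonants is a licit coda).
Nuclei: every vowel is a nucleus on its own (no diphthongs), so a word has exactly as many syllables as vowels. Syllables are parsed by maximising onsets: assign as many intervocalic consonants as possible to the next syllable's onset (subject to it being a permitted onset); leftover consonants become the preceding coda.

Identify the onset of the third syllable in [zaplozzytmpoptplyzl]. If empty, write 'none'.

The vowels are a, o, y, o, y — 5 nuclei, so 5 syllables.
σ1/σ2 boundary: cluster /pl/ — /pl/ is itself a permitted onset, so the whole cluster goes right; preceding coda = ∅.
σ2/σ3 boundary: /zz/; trying suffixes from longest down, /z/ is the first permitted one, so coda /z/ | onset /z/.
σ3/σ4 boundary: /tmp/; trying suffixes from longest down, /p/ is the first permitted one, so coda /tm/ | onset /p/.
σ4/σ5 boundary: cluster /ptpl/ — the longest permitted-onset suffix is /pl/; onset = /pl/, preceding coda = /pt/.
So the parse is za.ploz.zytm.popt.plyzl.
Syllable 3 is /zytm/: onset /z/, nucleus /y/, coda /tm/.

z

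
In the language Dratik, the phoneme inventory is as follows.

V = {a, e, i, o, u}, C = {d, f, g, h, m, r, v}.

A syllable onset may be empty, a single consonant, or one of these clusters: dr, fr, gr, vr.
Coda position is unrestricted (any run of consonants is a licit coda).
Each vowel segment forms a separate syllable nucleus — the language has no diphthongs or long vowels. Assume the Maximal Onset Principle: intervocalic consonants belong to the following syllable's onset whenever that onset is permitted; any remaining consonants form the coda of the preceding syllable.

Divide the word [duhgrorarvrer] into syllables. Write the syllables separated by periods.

duh.gro.rar.vrer

Nuclei (vowels): u, o, a, e → 4 syllables.
V1 /u/ – V2 /o/: /hgr/ splits as /h/ + /gr/ (/gr/ is the longest suffix that is a licit onset).
V2 /o/ – V3 /a/: just /r/ — single C goes to the following onset.
V3 /a/ – V4 /e/: /rvr/ — longest licit onset from the right is /vr/, leaving /r/ as coda.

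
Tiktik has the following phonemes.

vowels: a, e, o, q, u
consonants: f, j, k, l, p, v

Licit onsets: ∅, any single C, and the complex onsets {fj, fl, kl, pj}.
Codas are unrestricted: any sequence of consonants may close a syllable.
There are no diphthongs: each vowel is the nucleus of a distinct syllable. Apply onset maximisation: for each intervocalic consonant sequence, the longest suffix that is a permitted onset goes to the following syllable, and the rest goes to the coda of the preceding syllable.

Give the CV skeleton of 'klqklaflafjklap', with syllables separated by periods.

CCV.CCV.CCVCC.CCVC

The vowels are q, a, a, a — 4 nuclei, so 4 syllables.
Between /q/ (V1) and /a/ (V2): cluster /kl/ — /kl/ is itself a permitted onset, so the whole cluster goes right; preceding coda = ∅.
Between /a/ (V2) and /a/ (V3): /fl/ — entire cluster is a permitted onset → onset /fl/, coda ∅.
Between /a/ (V3) and /a/ (V4): /fjkl/; trying suffixes from longest down, /kl/ is the first permitted one, so coda /fj/ | onset /kl/.
So the parse is klq.kla.flafj.klap.
Mapping each syllable to C/V: /klq/ → CCV, /kla/ → CCV, /flafj/ → CCVCC, /klap/ → CCVC.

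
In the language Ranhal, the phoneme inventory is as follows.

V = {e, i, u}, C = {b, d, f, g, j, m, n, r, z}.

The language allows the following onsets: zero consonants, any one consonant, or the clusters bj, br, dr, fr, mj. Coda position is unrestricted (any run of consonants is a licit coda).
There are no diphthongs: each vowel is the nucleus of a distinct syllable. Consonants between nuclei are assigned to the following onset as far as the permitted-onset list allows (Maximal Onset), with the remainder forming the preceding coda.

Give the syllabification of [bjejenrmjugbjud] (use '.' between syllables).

The vowels are e, e, u, u — 4 nuclei, so 4 syllables.
/e…e/ gap (V1→V2): /j/ is a single consonant, so it becomes the next onset.
/e…u/ gap (V2→V3): /nrmj/ — longest licit onset from the right is /mj/, leaving /nr/ as coda.
/u…u/ gap (V3→V4): /gbj/; trying suffixes from longest down, /bj/ is the first permitted one, so coda /g/ | onset /bj/.

bje.jenr.mjug.bjud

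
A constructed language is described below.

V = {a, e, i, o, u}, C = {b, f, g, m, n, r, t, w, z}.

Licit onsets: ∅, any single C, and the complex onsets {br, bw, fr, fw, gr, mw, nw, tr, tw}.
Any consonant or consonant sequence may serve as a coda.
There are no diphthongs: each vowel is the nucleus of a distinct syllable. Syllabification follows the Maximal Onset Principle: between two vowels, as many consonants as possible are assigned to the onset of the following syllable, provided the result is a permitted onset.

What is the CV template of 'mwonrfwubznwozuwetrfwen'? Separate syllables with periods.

The vowels are o, u, o, u, e, e — 6 nuclei, so 6 syllables.
Between /o/ (V1) and /u/ (V2): cluster /nrfw/ — the longest permitted-onset suffix is /fw/; onset = /fw/, preceding coda = /nr/.
Between /u/ (V2) and /o/ (V3): cluster /bznw/ — the longest permitted-onset suffix is /nw/; onset = /nw/, preceding coda = /bz/.
Between /o/ (V3) and /u/ (V4): /z/ → onset of the next syllable (single consonants are always licit onsets).
Between /u/ (V4) and /e/ (V5): /w/ is a single consonant, so it becomes the next onset.
Between /e/ (V5) and /e/ (V6): /trfw/ splits as /tr/ + /fw/ (/fw/ is the longest suffix that is a licit onset).
Putting it together: mwonr.fwubz.nwo.zu.wetr.fwen.
Mapping each syllable to C/V: /mwonr/ → CCVCC, /fwubz/ → CCVCC, /nwo/ → CCV, /zu/ → CV, /wetr/ → CVCC, /fwen/ → CCVC.

CCVCC.CCVCC.CCV.CV.CVCC.CCVC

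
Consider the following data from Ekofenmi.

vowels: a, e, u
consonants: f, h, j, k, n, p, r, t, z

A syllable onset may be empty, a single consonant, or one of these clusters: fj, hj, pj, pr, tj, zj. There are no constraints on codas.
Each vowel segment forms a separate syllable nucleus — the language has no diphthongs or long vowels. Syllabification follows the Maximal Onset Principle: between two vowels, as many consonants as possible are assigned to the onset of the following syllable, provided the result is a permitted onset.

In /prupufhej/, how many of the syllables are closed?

Vowels present: u, u, e; each is a nucleus, giving 3 syllables.
σ1/σ2 boundary: /p/ → onset of the next syllable (single consonants are always licit onsets).
σ2/σ3 boundary: /fh/; trying suffixes from longest down, /h/ is the first permitted one, so coda /f/ | onset /h/.
Result: pru.puf.hej.
Classifying each syllable: /pru/ (open), /puf/ (closed), /hej/ (closed).
Closed syllables: 2.

2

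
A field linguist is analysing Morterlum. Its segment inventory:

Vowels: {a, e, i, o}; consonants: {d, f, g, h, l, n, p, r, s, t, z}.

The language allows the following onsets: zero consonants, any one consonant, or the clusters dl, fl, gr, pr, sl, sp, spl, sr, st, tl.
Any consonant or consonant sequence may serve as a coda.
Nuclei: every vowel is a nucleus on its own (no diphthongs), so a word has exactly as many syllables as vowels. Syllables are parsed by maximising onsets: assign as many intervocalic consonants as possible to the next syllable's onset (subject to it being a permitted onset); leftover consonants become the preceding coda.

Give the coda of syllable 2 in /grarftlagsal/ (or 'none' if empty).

Nuclei (vowels): a, a, a → 3 syllables.
V1 /a/ – V2 /a/: /rftl/ splits as /rf/ + /tl/ (/tl/ is the longest suffix that is a licit onset).
V2 /a/ – V3 /a/: cluster /gs/ — the longest permitted-onset suffix is /s/; onset = /s/, preceding coda = /g/.
Result: grarf.tlag.sal.
Syllable 2 is /tlag/: onset /tl/, nucleus /a/, coda /g/.

g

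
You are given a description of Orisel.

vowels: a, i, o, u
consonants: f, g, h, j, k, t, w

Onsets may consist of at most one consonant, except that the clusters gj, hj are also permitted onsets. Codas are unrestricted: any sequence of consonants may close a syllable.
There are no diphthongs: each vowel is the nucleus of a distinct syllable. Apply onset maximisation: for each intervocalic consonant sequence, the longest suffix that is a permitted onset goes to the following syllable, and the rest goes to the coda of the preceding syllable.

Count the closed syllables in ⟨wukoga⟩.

Nuclei (vowels): u, o, a → 3 syllables.
V1 /u/ – V2 /o/: /k/ is a single consonant, so it becomes the next onset.
V2 /o/ – V3 /a/: just /g/ — single C goes to the following onset.
Result: wu.ko.ga.
Classifying each syllable: /wu/ (open), /ko/ (open), /ga/ (open).
Closed syllables: 0.

0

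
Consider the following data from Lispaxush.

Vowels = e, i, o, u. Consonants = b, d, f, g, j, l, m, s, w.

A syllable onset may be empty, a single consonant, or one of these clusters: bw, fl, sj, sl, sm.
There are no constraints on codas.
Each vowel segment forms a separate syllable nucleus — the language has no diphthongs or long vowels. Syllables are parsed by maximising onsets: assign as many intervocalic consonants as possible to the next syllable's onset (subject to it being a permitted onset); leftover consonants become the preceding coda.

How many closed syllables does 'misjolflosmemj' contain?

2

Nuclei (vowels): i, o, o, e → 4 syllables.
Between /i/ (V1) and /o/ (V2): cluster /sj/ — /sj/ is itself a permitted onset, so the whole cluster goes right; preceding coda = ∅.
Between /o/ (V2) and /o/ (V3): /lfl/ — longest licit onset from the right is /fl/, leaving /l/ as coda.
Between /o/ (V3) and /e/ (V4): cluster /sm/ — /sm/ is itself a permitted onset, so the whole cluster goes right; preceding coda = ∅.
So the parse is mi.sjol.flo.smemj.
Classifying each syllable: /mi/ (open), /sjol/ (closed), /flo/ (open), /smemj/ (closed).
Closed syllables: 2.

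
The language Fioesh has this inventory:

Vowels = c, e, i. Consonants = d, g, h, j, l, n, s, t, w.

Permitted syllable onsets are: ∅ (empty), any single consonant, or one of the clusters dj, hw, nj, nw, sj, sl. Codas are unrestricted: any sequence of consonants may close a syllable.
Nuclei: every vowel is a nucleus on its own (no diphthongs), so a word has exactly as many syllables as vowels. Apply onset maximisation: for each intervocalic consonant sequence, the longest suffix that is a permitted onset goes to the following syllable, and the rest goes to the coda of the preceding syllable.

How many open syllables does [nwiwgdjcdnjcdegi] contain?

3

Vowels present: i, c, c, e, i; each is a nucleus, giving 5 syllables.
σ1/σ2 boundary: cluster /wgdj/ — the longest permitted-onset suffix is /dj/; onset = /dj/, preceding coda = /wg/.
σ2/σ3 boundary: /dnj/ splits as /d/ + /nj/ (/nj/ is the longest suffix that is a licit onset).
σ3/σ4 boundary: /d/ → onset of the next syllable (single consonants are always licit onsets).
σ4/σ5 boundary: /g/ is a single consonant, so it becomes the next onset.
So the parse is nwiwg.djcd.njc.de.gi.
Classifying each syllable: /nwiwg/ (closed), /djcd/ (closed), /njc/ (open), /de/ (open), /gi/ (open).
Open syllables: 3.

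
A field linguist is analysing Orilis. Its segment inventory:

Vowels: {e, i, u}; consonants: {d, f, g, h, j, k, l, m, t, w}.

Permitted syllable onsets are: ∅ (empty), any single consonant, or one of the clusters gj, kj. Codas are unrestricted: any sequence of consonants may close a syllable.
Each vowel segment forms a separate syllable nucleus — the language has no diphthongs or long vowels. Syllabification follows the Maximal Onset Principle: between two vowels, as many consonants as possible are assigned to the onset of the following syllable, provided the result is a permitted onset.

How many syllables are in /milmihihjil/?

4

Vowels present: i, i, i, i; each is a nucleus, giving 4 syllables.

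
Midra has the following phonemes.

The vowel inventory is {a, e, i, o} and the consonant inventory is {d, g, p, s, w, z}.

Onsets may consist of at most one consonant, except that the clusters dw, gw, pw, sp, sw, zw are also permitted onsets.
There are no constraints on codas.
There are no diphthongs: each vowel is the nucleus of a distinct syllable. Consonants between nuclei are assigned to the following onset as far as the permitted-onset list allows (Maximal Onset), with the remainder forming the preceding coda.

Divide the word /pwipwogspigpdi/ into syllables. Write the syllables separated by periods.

pwi.pwog.spigp.di

The vowels are i, o, i, i — 4 nuclei, so 4 syllables.
σ1/σ2 boundary: /pw/ is a licit onset in full, so it all attaches to the next syllable.
σ2/σ3 boundary: /gsp/ splits as /g/ + /sp/ (/sp/ is the longest suffix that is a licit onset).
σ3/σ4 boundary: cluster /gpd/ — the longest permitted-onset suffix is /d/; onset = /d/, preceding coda = /gp/.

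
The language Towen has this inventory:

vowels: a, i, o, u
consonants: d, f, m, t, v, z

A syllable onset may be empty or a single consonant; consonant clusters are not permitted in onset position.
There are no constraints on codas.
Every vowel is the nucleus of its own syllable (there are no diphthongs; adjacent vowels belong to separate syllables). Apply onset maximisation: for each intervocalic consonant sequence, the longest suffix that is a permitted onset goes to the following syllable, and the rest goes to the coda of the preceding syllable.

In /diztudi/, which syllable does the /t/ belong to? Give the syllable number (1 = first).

2

Nuclei (vowels): i, u, i → 3 syllables.
/i…u/ gap (V1→V2): cluster /zt/ — the longest permitted-onset suffix is /t/; onset = /t/, preceding coda = /z/.
/u…i/ gap (V2→V3): /d/ is a single consonant, so it becomes the next onset.
Syllabification: diz.tu.di.
The /t/ is in the onset of syllable 2 (/tu/).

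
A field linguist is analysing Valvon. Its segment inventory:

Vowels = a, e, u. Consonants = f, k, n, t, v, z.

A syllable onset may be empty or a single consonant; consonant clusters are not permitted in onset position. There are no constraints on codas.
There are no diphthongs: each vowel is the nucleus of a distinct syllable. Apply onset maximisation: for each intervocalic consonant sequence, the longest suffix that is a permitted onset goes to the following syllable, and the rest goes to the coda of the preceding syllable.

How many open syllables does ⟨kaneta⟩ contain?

3

Vowels present: a, e, a; each is a nucleus, giving 3 syllables.
/a…e/ gap (V1→V2): /n/ → onset of the next syllable (single consonants are always licit onsets).
/e…a/ gap (V2→V3): /t/ → onset of the next syllable (single consonants are always licit onsets).
Result: ka.ne.ta.
Classifying each syllable: /ka/ (open), /ne/ (open), /ta/ (open).
Open syllables: 3.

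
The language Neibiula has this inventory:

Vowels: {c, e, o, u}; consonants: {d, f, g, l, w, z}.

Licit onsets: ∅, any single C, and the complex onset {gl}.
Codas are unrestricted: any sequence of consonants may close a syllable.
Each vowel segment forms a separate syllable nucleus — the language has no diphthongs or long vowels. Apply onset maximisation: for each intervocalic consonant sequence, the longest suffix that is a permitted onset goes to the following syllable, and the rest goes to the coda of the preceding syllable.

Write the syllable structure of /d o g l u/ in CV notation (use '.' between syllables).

CV.CCV

Nuclei (vowels): o, u → 2 syllables.
Between /o/ (V1) and /u/ (V2): cluster /gl/ — /gl/ is itself a permitted onset, so the whole cluster goes right; preceding coda = ∅.
Result: do.glu.
Mapping each syllable to C/V: /do/ → CV, /glu/ → CCV.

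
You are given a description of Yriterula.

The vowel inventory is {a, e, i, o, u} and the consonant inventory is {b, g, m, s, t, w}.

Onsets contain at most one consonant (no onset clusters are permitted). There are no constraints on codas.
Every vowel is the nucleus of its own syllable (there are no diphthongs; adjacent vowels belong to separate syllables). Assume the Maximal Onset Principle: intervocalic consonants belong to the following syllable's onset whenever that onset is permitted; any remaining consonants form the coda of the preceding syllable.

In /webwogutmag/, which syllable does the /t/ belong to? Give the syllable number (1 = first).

3

Vowels present: e, o, u, a; each is a nucleus, giving 4 syllables.
σ1/σ2 boundary: /bw/ splits as /b/ + /w/ (/w/ is the longest suffix that is a licit onset).
σ2/σ3 boundary: just /g/ — single C goes to the following onset.
σ3/σ4 boundary: /tm/; trying suffixes from longest down, /m/ is the first permitted one, so coda /t/ | onset /m/.
Syllabification: web.wo.gut.mag.
The /t/ is in the coda of syllable 3 (/gut/).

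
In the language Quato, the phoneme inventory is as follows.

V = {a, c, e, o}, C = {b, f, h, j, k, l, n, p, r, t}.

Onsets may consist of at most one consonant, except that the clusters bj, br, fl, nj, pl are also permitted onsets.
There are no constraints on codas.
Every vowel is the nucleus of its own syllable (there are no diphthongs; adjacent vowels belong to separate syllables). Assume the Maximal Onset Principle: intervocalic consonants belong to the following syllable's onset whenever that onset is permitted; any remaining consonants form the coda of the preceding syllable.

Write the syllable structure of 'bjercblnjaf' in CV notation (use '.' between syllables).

CCV.CVCC.CCVC

Nuclei (vowels): e, c, a → 3 syllables.
σ1/σ2 boundary: just /r/ — single C goes to the following onset.
σ2/σ3 boundary: /blnj/ splits as /bl/ + /nj/ (/nj/ is the longest suffix that is a licit onset).
Result: bje.rcbl.njaf.
Mapping each syllable to C/V: /bje/ → CCV, /rcbl/ → CVCC, /njaf/ → CCVC.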